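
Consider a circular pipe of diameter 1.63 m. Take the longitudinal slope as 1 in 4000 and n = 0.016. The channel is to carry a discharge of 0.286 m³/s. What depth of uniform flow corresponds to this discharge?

y_n = 0.558 m

Manning's equation rearranged: A R^(2/3) = nQ / (1·√S) = 0.016 × 0.286 / (√0.00025) = 0.2894.
At y = 0.389 m: A R^(2/3) = 0.1433 — low.
At y = 0.633 m: A R^(2/3) = 0.3661 — high.
At y = 0.558 m: A R^(2/3) = 0.2892 — ≈ 0.2894.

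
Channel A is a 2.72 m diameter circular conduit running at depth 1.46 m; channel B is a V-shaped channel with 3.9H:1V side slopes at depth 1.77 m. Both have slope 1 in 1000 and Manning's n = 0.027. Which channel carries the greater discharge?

channel B

Channel A: For a circular section of diameter D = 2.72 m at depth y = 1.46 m, the central angle is θ = 2 arccos(1 − 2y/D) = 3.289 rad. Then A = (D²/8)(θ − sin θ) = 3.177 m² and P = Dθ/2 = 4.473 m. Hydraulic radius R = A/P = 3.177/4.473 = 0.7103 m. Q_A = (1/0.027)·3.177·0.7103^(2/3)·√0.001 = 2.962 m³/s.
Channel B: For a triangular section with side slope z = 3.9: A = zy² = 3.9×1.77² = 12.22 m²; P = 2y√(1+z²) = 2×1.77×4.026 = 14.25 m. Hydraulic radius R = A/P = 12.22/14.25 = 0.8573 m. Q_B = (1/0.027)·12.22·0.8573^(2/3)·√0.001 = 12.91 m³/s.
Q_A = 2.962 m³/s vs Q_B = 12.91 m³/s, so channel B carries more.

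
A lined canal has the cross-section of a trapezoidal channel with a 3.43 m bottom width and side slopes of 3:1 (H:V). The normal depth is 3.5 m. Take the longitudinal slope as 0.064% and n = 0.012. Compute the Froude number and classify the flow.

subcritical

With bottom width b = 3.43 m and side slope z = 3: A = (b + zy)y = (3.43 + 3×3.5)×3.5 = 48.75 m²; P = b + 2y√(1+z²) = 3.43 + 2×3.5×3.162 = 25.57 m.
Hydraulic radius R = A/P = 48.75/25.57 = 1.907 m.
V = (1/n) R^(2/3) √S = (1/0.012) × 1.907^(2/3) × √0.00064 = 3.242 m/s. Hydraulic depth D_h = A/T = 48.75/24.43 = 1.996 m.
Froude number Fr = V/√(g·D_h) = 3.242/√(9.81×1.996) = 0.733, which is less than 1, so the flow is subcritical.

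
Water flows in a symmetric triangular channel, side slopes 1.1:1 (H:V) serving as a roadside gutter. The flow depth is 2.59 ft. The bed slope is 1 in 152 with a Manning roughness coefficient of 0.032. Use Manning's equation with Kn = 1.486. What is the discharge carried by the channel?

For a triangular section with side slope z = 1.1: A = zy² = 1.1×2.59² = 7.379 ft²; P = 2y√(1+z²) = 2×2.59×1.487 = 7.701 ft.
Hydraulic radius R = A/P = 7.379/7.701 = 0.9582 ft.
Manning's equation: Q = (1.486/n) A R^(2/3) S^(1/2) = (1.486/0.032) × 7.379 × 0.9582^(2/3) × 0.006579^(1/2) = 27 ft³/s.

Q = 27 ft³/s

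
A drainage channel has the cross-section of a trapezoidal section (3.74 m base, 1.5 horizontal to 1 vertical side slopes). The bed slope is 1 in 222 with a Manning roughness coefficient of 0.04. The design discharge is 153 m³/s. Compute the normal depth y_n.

Manning's equation rearranged: A R^(2/3) = nQ / (1·√S) = 0.04 × 153 / (√0.004505) = 91.19.
Trying y = 3.9 m: A R^(2/3) = 61.35 — too small.
Trying y = 5.68 m: A R^(2/3) = 140.8 — too large.
Trying y = 4.68 m: A R^(2/3) = 91.34 — close enough.

y_n = 4.68 m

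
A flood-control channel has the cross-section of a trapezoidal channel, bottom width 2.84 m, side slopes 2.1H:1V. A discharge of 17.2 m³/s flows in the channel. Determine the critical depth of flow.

y_c = 1.16 m

At critical depth, Q² T / (g A³) = 1, i.e. A³/T = Q²/g = 17.2²/9.81 = 30.16.
At y = 1.43 m: A³/T = 65.94 — too large.
At y = 0.966 m: A³/T = 15.08 — too small.
At y = 1.16 m: A³/T = 29.72 — close enough.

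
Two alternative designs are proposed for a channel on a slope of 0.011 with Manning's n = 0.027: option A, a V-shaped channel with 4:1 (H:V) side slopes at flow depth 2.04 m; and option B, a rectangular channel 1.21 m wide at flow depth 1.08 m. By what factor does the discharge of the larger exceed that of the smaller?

23.8

Channel A: For a triangular section with side slope z = 4: A = zy² = 4×2.04² = 16.65 m²; P = 2y√(1+z²) = 2×2.04×4.123 = 16.82 m. Hydraulic radius R = A/P = 16.65/16.82 = 0.9895 m. Q_A = (1/0.027)·16.65·0.9895^(2/3)·√0.011 = 64.21 m³/s.
Channel B: Flow area A = b·y = 1.21 × 1.08 = 1.307 m². Wetted perimeter P = b + 2y = 1.21 + 2×1.08 = 3.37 m. Hydraulic radius R = A/P = 1.307/3.37 = 0.3878 m. Q_B = (1/0.027)·1.307·0.3878^(2/3)·√0.011 = 2.699 m³/s.
The larger discharge is 64.21 m³/s and the smaller is 2.699 m³/s; the ratio is 23.8.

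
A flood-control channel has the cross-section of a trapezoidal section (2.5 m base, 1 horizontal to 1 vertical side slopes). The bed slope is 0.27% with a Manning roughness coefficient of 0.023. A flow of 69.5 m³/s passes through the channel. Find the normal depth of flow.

y_n = 3.55 m

Manning's equation rearranged: A R^(2/3) = nQ / (1·√S) = 0.023 × 69.5 / (√0.0027) = 30.76.
Try y = 4.04 m: A R^(2/3) = 40.49 — too large.
Try y = 3.07 m: A R^(2/3) = 22.7 — too small.
Try y = 3.55 m: A R^(2/3) = 30.74 — matches.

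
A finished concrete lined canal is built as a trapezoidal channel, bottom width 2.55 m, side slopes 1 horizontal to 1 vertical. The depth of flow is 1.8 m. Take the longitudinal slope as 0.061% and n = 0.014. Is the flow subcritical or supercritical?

With bottom width b = 2.55 m and side slope z = 1: A = (b + zy)y = (2.55 + 1×1.8)×1.8 = 7.83 m²; P = b + 2y√(1+z²) = 2.55 + 2×1.8×1.414 = 7.641 m.
Hydraulic radius R = A/P = 7.83/7.641 = 1.025 m.
V = (1/n) R^(2/3) √S = (1/0.014) × 1.025^(2/3) × √0.00061 = 1.793 m/s. Hydraulic depth D_h = A/T = 7.83/6.15 = 1.273 m.
Froude number Fr = V/√(g·D_h) = 1.793/√(9.81×1.273) = 0.507, which is less than 1, so the flow is subcritical.

subcritical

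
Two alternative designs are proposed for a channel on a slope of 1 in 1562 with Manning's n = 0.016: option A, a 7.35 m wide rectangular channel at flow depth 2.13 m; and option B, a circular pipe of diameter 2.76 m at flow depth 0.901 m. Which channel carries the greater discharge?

Channel A: Flow area A = b·y = 7.35 × 2.13 = 15.66 m². Wetted perimeter P = b + 2y = 7.35 + 2×2.13 = 11.61 m. Hydraulic radius R = A/P = 15.66/11.61 = 1.348 m. Q_A = (1/0.016)·15.66·1.348^(2/3)·√0.0006402 = 30.22 m³/s.
Channel B: For a circular section of diameter D = 2.76 m at depth y = 0.901 m, the central angle is θ = 2 arccos(1 − 2y/D) = 2.433 rad. Then A = (D²/8)(θ − sin θ) = 1.696 m² and P = Dθ/2 = 3.357 m. Hydraulic radius R = A/P = 1.696/3.357 = 0.5053 m. Q_B = (1/0.016)·1.696·0.5053^(2/3)·√0.0006402 = 1.702 m³/s.
Q_A = 30.22 m³/s vs Q_B = 1.702 m³/s, so channel A carries more.

channel A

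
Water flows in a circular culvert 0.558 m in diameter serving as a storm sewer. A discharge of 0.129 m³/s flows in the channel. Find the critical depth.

At critical depth, Q² T / (g A³) = 1, i.e. A³/T = Q²/g = 0.129²/9.81 = 0.001696.
At y = 0.292 m: A³/T = 0.003898 — too large.
At y = 0.178 m: A³/T = 0.0005827 — too small.
At y = 0.235 m: A³/T = 0.001699 — ≈ 0.001696.

y_c = 0.235 m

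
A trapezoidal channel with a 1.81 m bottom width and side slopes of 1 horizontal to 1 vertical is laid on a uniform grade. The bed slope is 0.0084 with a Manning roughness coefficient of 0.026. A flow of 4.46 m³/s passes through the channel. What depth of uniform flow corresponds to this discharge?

Manning's equation rearranged: A R^(2/3) = nQ / (1·√S) = 0.026 × 4.46 / (√0.0084) = 1.265.
Trying y = 0.878 m: A R^(2/3) = 1.584 — high.
Trying y = 0.632 m: A R^(2/3) = 0.8779 — low.
Trying y = 0.776 m: A R^(2/3) = 1.266 — close enough.

y_n = 0.776 m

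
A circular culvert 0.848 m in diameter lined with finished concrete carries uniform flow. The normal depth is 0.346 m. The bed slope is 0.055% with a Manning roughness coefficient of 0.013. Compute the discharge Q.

For a circular section of diameter D = 0.848 m at depth y = 0.346 m, the central angle is θ = 2 arccos(1 − 2y/D) = 2.772 rad. Then A = (D²/8)(θ − sin θ) = 0.2166 m² and P = Dθ/2 = 1.175 m.
Hydraulic radius R = A/P = 0.2166/1.175 = 0.1843 m.
Manning's equation: Q = (1/n) A R^(2/3) S^(1/2) = (1/0.013) × 0.2166 × 0.1843^(2/3) × 0.00055^(1/2) = 0.127 m³/s.

Q = 0.127 m³/s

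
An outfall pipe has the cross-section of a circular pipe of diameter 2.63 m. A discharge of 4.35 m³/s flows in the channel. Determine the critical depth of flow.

y_c = 0.919 m

At critical depth, Q² T / (g A³) = 1, i.e. A³/T = Q²/g = 4.35²/9.81 = 1.929.
Try y = 0.684 m: A³/T = 0.6135 — low.
Try y = 1.13 m: A³/T = 4.266 — high.
Try y = 0.919 m: A³/T = 1.927 — ≈ 1.929.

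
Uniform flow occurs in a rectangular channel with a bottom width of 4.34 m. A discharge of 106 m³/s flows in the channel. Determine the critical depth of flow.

y_c = 3.93 m

For a rectangular channel, critical depth y_c = (q²/g)^(1/3) where q = Q/b = 106/4.34 = 24.42 m²/s.
So y_c = (24.42²/9.81)^(1/3) = 3.93 m.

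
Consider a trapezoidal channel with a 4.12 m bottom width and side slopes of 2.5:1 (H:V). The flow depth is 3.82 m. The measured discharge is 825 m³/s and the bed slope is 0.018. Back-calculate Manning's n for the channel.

n = 0.014

With bottom width b = 4.12 m and side slope z = 2.5: A = (b + zy)y = (4.12 + 2.5×3.82)×3.82 = 52.22 m²; P = b + 2y√(1+z²) = 4.12 + 2×3.82×2.693 = 24.69 m.
Hydraulic radius R = A/P = 52.22/24.69 = 2.115 m.
Rearranging Manning's equation: n = (1/Q) A R^(2/3) S^(1/2) = (1/825) × 52.22 × 2.115^(2/3) × √0.018 = 0.014.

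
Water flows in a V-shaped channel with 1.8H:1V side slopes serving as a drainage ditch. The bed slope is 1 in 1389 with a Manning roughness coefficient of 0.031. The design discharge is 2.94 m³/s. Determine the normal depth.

y_n = 1.56 m

Manning's equation rearranged: A R^(2/3) = nQ / (1·√S) = 0.031 × 2.94 / (√0.0007199) = 3.397.
At y = 1.4 m: A R^(2/3) = 2.543 — too small.
At y = 1.87 m: A R^(2/3) = 5.502 — too large.
At y = 1.56 m: A R^(2/3) = 3.393 — matches.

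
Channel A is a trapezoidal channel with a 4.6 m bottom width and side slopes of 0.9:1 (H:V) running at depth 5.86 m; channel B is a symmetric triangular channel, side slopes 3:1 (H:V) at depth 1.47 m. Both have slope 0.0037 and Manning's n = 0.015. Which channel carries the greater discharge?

Channel A: With bottom width b = 4.6 m and side slope z = 0.9: A = (b + zy)y = (4.6 + 0.9×5.86)×5.86 = 57.86 m²; P = b + 2y√(1+z²) = 4.6 + 2×5.86×1.345 = 20.37 m. Hydraulic radius R = A/P = 57.86/20.37 = 2.841 m. Q_A = (1/0.015)·57.86·2.841^(2/3)·√0.0037 = 470.7 m³/s.
Channel B: For a triangular section with side slope z = 3: A = zy² = 3×1.47² = 6.483 m²; P = 2y√(1+z²) = 2×1.47×3.162 = 9.297 m. Hydraulic radius R = A/P = 6.483/9.297 = 0.6973 m. Q_B = (1/0.015)·6.483·0.6973^(2/3)·√0.0037 = 20.67 m³/s.
Q_A = 470.7 m³/s vs Q_B = 20.67 m³/s, so channel A carries more.

channel A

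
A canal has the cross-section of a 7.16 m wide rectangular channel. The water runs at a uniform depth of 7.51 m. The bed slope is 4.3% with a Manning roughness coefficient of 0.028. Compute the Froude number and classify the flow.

Flow area A = b·y = 7.16 × 7.51 = 53.77 m². Wetted perimeter P = b + 2y = 7.16 + 2×7.51 = 22.18 m.
Hydraulic radius R = A/P = 53.77/22.18 = 2.424 m.
V = (1/n) R^(2/3) √S = (1/0.028) × 2.424^(2/3) × √0.043 = 13.37 m/s. Hydraulic depth D_h = A/T = 53.77/7.16 = 7.51 m.
Froude number Fr = V/√(g·D_h) = 13.37/√(9.81×7.51) = 1.56, which is greater than 1, so the flow is supercritical.

supercritical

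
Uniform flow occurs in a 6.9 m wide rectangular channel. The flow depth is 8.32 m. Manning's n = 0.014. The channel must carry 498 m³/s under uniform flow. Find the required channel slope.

Flow area A = b·y = 6.9 × 8.32 = 57.41 m². Wetted perimeter P = b + 2y = 6.9 + 2×8.32 = 23.54 m.
Hydraulic radius R = A/P = 57.41/23.54 = 2.439 m.
From Manning's equation, S = [nQ / (1 A R^(2/3))]² = [0.014 × 498 / (1 × 57.41 × 2.439^(2/3))]² = 0.00449.

S = 0.00449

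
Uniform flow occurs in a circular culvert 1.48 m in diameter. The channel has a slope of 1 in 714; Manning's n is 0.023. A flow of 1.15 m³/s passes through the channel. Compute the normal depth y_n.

Manning's equation rearranged: A R^(2/3) = nQ / (1·√S) = 0.023 × 1.15 / (√0.001401) = 0.7068.
Trying y = 0.707 m: A R^(2/3) = 0.41 — too small.
Trying y = 1.27 m: A R^(2/3) = 0.9199 — too large.
Trying y = 0.999 m: A R^(2/3) = 0.707 — ≈ 0.7068.

y_n = 0.999 m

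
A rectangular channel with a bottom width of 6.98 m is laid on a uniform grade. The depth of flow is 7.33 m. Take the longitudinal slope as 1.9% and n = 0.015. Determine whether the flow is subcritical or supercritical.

Flow area A = b·y = 6.98 × 7.33 = 51.16 m². Wetted perimeter P = b + 2y = 6.98 + 2×7.33 = 21.64 m.
Hydraulic radius R = A/P = 51.16/21.64 = 2.364 m.
V = (1/n) R^(2/3) √S = (1/0.015) × 2.364^(2/3) × √0.019 = 16.31 m/s. Hydraulic depth D_h = A/T = 51.16/6.98 = 7.33 m.
Froude number Fr = V/√(g·D_h) = 16.31/√(9.81×7.33) = 1.92, which is greater than 1, so the flow is supercritical.

supercritical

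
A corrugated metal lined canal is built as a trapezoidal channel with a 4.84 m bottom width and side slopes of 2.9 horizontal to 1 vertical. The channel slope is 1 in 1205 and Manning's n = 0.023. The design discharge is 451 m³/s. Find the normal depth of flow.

Manning's equation rearranged: A R^(2/3) = nQ / (1·√S) = 0.023 × 451 / (√0.0008299) = 360.1.
At y = 4.88 m: A R^(2/3) = 178.1 — short.
At y = 7.45 m: A R^(2/3) = 487.9 — over.
At y = 6.57 m: A R^(2/3) = 360.3 — close enough.

y_n = 6.57 m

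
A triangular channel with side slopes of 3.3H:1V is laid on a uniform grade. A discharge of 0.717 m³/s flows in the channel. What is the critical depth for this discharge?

y_c = 0.395 m

At critical depth, Q² T / (g A³) = 1, i.e. A³/T = Q²/g = 0.717²/9.81 = 0.0524.
At y = 0.46 m: A³/T = 0.1121 — too large.
At y = 0.314 m: A³/T = 0.01662 — too small.
At y = 0.395 m: A³/T = 0.05236 — close enough.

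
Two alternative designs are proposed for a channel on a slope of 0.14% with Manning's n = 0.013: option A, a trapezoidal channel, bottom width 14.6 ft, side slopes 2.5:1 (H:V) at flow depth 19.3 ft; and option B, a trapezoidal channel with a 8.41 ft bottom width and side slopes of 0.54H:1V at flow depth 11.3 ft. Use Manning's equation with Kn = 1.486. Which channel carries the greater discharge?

Channel A: With bottom width b = 14.6 ft and side slope z = 2.5: A = (b + zy)y = (14.6 + 2.5×19.3)×19.3 = 1213 ft²; P = b + 2y√(1+z²) = 14.6 + 2×19.3×2.693 = 118.5 ft. Hydraulic radius R = A/P = 1213/118.5 = 10.23 ft. Q_A = (1.486/0.013)·1213·10.23^(2/3)·√0.0014 = 24450 ft³/s.
Channel B: With bottom width b = 8.41 ft and side slope z = 0.54: A = (b + zy)y = (8.41 + 0.54×11.3)×11.3 = 164 ft²; P = b + 2y√(1+z²) = 8.41 + 2×11.3×1.136 = 34.09 ft. Hydraulic radius R = A/P = 164/34.09 = 4.81 ft. Q_B = (1.486/0.013)·164·4.81^(2/3)·√0.0014 = 1998 ft³/s.
Q_A = 24450 ft³/s vs Q_B = 1998 ft³/s, so channel A carries more.

channel A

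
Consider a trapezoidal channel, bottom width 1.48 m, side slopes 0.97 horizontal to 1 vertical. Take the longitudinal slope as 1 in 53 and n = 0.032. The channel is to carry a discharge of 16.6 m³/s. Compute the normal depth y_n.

y_n = 1.53 m

Manning's equation rearranged: A R^(2/3) = nQ / (1·√S) = 0.032 × 16.6 / (√0.01887) = 3.867.
At y = 1.06 m: A R^(2/3) = 1.891 — too small.
At y = 1.91 m: A R^(2/3) = 6.09 — too large.
At y = 1.53 m: A R^(2/3) = 3.874 — close enough.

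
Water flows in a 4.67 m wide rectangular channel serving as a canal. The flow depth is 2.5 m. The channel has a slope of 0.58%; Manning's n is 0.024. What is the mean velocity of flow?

Flow area A = b·y = 4.67 × 2.5 = 11.68 m². Wetted perimeter P = b + 2y = 4.67 + 2×2.5 = 9.67 m.
Hydraulic radius R = A/P = 11.68/9.67 = 1.207 m.
From Manning's equation, V = (1/n) R^(2/3) S^(1/2) = (1/0.024) × 1.207^(2/3) × 0.0058^(1/2) = 3.6 m/s.

V = 3.6 m/s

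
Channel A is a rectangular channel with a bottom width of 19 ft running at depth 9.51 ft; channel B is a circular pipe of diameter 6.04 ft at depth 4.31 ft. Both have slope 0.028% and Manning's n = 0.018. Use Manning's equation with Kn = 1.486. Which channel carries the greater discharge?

Channel A: Flow area A = b·y = 19 × 9.51 = 180.7 ft². Wetted perimeter P = b + 2y = 19 + 2×9.51 = 38.02 ft. Hydraulic radius R = A/P = 180.7/38.02 = 4.752 ft. Q_A = (1.486/0.018)·180.7·4.752^(2/3)·√0.00028 = 705.6 ft³/s.
Channel B: For a circular section of diameter D = 6.04 ft at depth y = 4.31 ft, the central angle is θ = 2 arccos(1 − 2y/D) = 4.024 rad. Then A = (D²/8)(θ − sin θ) = 21.87 ft² and P = Dθ/2 = 12.15 ft. Hydraulic radius R = A/P = 21.87/12.15 = 1.8 ft. Q_B = (1.486/0.018)·21.87·1.8^(2/3)·√0.00028 = 44.71 ft³/s.
Q_A = 705.6 ft³/s vs Q_B = 44.71 ft³/s, so channel A carries more.

channel A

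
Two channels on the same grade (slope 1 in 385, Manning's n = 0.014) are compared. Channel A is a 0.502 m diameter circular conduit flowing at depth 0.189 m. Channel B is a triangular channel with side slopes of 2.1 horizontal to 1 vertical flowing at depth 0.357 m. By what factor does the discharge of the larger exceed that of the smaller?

Channel A: For a circular section of diameter D = 0.502 m at depth y = 0.189 m, the central angle is θ = 2 arccos(1 − 2y/D) = 2.642 rad. Then A = (D²/8)(θ − sin θ) = 0.06816 m² and P = Dθ/2 = 0.6632 m. Hydraulic radius R = A/P = 0.06816/0.6632 = 0.1028 m. Q_A = (1/0.014)·0.06816·0.1028^(2/3)·√0.002597 = 0.05444 m³/s.
Channel B: For a triangular section with side slope z = 2.1: A = zy² = 2.1×0.357² = 0.2676 m²; P = 2y√(1+z²) = 2×0.357×2.326 = 1.661 m. Hydraulic radius R = A/P = 0.2676/1.661 = 0.1612 m. Q_B = (1/0.014)·0.2676·0.1612^(2/3)·√0.002597 = 0.2885 m³/s.
The larger discharge is 0.2885 m³/s and the smaller is 0.05444 m³/s; the ratio is 5.3.

5.3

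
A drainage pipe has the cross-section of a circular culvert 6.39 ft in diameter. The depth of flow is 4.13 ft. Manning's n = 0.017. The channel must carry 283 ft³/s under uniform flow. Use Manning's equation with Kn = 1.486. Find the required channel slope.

For a circular section of diameter D = 6.39 ft at depth y = 4.13 ft, the central angle is θ = 2 arccos(1 − 2y/D) = 3.736 rad. Then A = (D²/8)(θ − sin θ) = 21.92 ft² and P = Dθ/2 = 11.94 ft.
Hydraulic radius R = A/P = 21.92/11.94 = 1.837 ft.
From Manning's equation, S = [nQ / (1.486 A R^(2/3))]² = [0.017 × 283 / (1.486 × 21.92 × 1.837^(2/3))]² = 0.00969.

S = 0.00969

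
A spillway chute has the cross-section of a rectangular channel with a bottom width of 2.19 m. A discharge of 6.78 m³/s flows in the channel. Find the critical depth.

For a rectangular channel, critical depth y_c = (q²/g)^(1/3) where q = Q/b = 6.78/2.19 = 3.096 m²/s.
So y_c = (3.096²/9.81)^(1/3) = 0.992 m.

y_c = 0.992 m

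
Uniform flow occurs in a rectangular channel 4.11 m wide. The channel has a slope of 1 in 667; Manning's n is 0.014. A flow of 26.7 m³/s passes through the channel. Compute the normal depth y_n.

y_n = 2.24 m

Manning's equation rearranged: A R^(2/3) = nQ / (1·√S) = 0.014 × 26.7 / (√0.001499) = 9.654.
At y = 2.82 m: A R^(2/3) = 13.01 — high.
At y = 2.24 m: A R^(2/3) = 9.642 — close enough.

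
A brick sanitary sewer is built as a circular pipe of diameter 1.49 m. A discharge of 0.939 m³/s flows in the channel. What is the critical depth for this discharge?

At critical depth, Q² T / (g A³) = 1, i.e. A³/T = Q²/g = 0.939²/9.81 = 0.08988.
Trying y = 0.566 m: A³/T = 0.1552 — high.
Trying y = 0.402 m: A³/T = 0.0413 — low.
Trying y = 0.491 m: A³/T = 0.08969 — ≈ 0.08988.

y_c = 0.491 m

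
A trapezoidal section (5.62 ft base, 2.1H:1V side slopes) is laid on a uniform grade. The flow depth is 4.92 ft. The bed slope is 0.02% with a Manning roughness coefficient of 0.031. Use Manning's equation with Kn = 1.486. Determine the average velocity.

With bottom width b = 5.62 ft and side slope z = 2.1: A = (b + zy)y = (5.62 + 2.1×4.92)×4.92 = 78.48 ft²; P = b + 2y√(1+z²) = 5.62 + 2×4.92×2.326 = 28.51 ft.
Hydraulic radius R = A/P = 78.48/28.51 = 2.753 ft.
From Manning's equation, V = (1.486/n) R^(2/3) S^(1/2) = (1.486/0.031) × 2.753^(2/3) × 0.0002^(1/2) = 1.33 ft/s.

V = 1.33 ft/s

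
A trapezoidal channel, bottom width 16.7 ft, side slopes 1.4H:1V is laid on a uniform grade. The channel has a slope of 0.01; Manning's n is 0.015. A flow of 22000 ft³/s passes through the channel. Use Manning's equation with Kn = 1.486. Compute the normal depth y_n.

Manning's equation rearranged: A R^(2/3) = nQ / (1.486·√S) = 0.015 × 22000 / (1.486 × √0.01) = 2221.
Trying y = 18.4 ft: A R^(2/3) = 3569 — too large.
Trying y = 14.7 ft: A R^(2/3) = 2218 — ≈ 2221.

y_n = 14.7 ft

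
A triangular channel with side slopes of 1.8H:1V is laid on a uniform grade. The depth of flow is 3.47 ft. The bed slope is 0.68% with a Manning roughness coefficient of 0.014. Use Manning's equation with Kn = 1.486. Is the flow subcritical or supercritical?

supercritical

For a triangular section with side slope z = 1.8: A = zy² = 1.8×3.47² = 21.67 ft²; P = 2y√(1+z²) = 2×3.47×2.059 = 14.29 ft.
Hydraulic radius R = A/P = 21.67/14.29 = 1.517 ft.
V = (1.486/n) R^(2/3) √S = (1.486/0.014) × 1.517^(2/3) × √0.0068 = 11.55 ft/s. Hydraulic depth D_h = A/T = 21.67/12.49 = 1.735 ft.
Froude number Fr = V/√(g·D_h) = 11.55/√(32.2×1.735) = 1.55, which is greater than 1, so the flow is supercritical.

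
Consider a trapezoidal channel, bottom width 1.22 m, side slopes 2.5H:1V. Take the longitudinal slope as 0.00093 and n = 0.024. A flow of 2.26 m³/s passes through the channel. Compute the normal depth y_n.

Manning's equation rearranged: A R^(2/3) = nQ / (1·√S) = 0.024 × 2.26 / (√0.00093) = 1.779.
At y = 1.06 m: A R^(2/3) = 2.893 — high.
At y = 0.642 m: A R^(2/3) = 0.9644 — low.
At y = 0.852 m: A R^(2/3) = 1.777 — close enough.

y_n = 0.852 m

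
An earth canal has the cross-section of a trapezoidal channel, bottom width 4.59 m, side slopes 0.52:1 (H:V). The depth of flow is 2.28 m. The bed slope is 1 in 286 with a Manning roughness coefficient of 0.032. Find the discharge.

Q = 29.8 m³/s

With bottom width b = 4.59 m and side slope z = 0.52: A = (b + zy)y = (4.59 + 0.52×2.28)×2.28 = 13.17 m²; P = b + 2y√(1+z²) = 4.59 + 2×2.28×1.127 = 9.73 m.
Hydraulic radius R = A/P = 13.17/9.73 = 1.353 m.
Manning's equation: Q = (1/n) A R^(2/3) S^(1/2) = (1/0.032) × 13.17 × 1.353^(2/3) × 0.003497^(1/2) = 29.8 m³/s.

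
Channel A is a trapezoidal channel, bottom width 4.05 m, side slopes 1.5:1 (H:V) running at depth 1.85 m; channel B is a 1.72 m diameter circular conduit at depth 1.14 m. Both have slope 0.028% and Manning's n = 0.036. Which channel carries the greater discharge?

channel A

Channel A: With bottom width b = 4.05 m and side slope z = 1.5: A = (b + zy)y = (4.05 + 1.5×1.85)×1.85 = 12.63 m²; P = b + 2y√(1+z²) = 4.05 + 2×1.85×1.803 = 10.72 m. Hydraulic radius R = A/P = 12.63/10.72 = 1.178 m. Q_A = (1/0.036)·12.63·1.178^(2/3)·√0.00028 = 6.545 m³/s.
Channel B: For a circular section of diameter D = 1.72 m at depth y = 1.14 m, the central angle is θ = 2 arccos(1 − 2y/D) = 3.805 rad. Then A = (D²/8)(θ − sin θ) = 1.635 m² and P = Dθ/2 = 3.272 m. Hydraulic radius R = A/P = 1.635/3.272 = 0.4996 m. Q_B = (1/0.036)·1.635·0.4996^(2/3)·√0.00028 = 0.4784 m³/s.
Q_A = 6.545 m³/s vs Q_B = 0.4784 m³/s, so channel A carries more.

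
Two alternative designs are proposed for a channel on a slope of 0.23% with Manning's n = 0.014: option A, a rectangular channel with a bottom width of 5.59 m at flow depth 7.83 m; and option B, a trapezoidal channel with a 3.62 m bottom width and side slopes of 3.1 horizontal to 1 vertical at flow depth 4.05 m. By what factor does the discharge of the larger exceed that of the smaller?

1.56

Channel A: Flow area A = b·y = 5.59 × 7.83 = 43.77 m². Wetted perimeter P = b + 2y = 5.59 + 2×7.83 = 21.25 m. Hydraulic radius R = A/P = 43.77/21.25 = 2.06 m. Q_A = (1/0.014)·43.77·2.06^(2/3)·√0.0023 = 242.7 m³/s.
Channel B: With bottom width b = 3.62 m and side slope z = 3.1: A = (b + zy)y = (3.62 + 3.1×4.05)×4.05 = 65.51 m²; P = b + 2y√(1+z²) = 3.62 + 2×4.05×3.257 = 30 m. Hydraulic radius R = A/P = 65.51/30 = 2.183 m. Q_B = (1/0.014)·65.51·2.183^(2/3)·√0.0023 = 377.7 m³/s.
The larger discharge is 377.7 m³/s and the smaller is 242.7 m³/s; the ratio is 1.56.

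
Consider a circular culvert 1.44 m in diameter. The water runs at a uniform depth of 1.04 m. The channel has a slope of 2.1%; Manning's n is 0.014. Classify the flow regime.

supercritical

For a circular section of diameter D = 1.44 m at depth y = 1.04 m, the central angle is θ = 2 arccos(1 − 2y/D) = 4.063 rad. Then A = (D²/8)(θ − sin θ) = 1.259 m² and P = Dθ/2 = 2.925 m.
Hydraulic radius R = A/P = 1.259/2.925 = 0.4306 m.
V = (1/n) R^(2/3) √S = (1/0.014) × 0.4306^(2/3) × √0.021 = 5.902 m/s. Hydraulic depth D_h = A/T = 1.259/1.29 = 0.9763 m.
Froude number Fr = V/√(g·D_h) = 5.902/√(9.81×0.9763) = 1.91, which is greater than 1, so the flow is supercritical.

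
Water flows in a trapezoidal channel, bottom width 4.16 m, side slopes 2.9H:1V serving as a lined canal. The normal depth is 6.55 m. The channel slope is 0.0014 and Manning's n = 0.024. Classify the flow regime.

With bottom width b = 4.16 m and side slope z = 2.9: A = (b + zy)y = (4.16 + 2.9×6.55)×6.55 = 151.7 m²; P = b + 2y√(1+z²) = 4.16 + 2×6.55×3.068 = 44.35 m.
Hydraulic radius R = A/P = 151.7/44.35 = 3.42 m.
V = (1/n) R^(2/3) √S = (1/0.024) × 3.42^(2/3) × √0.0014 = 3.539 m/s. Hydraulic depth D_h = A/T = 151.7/42.15 = 3.598 m.
Froude number Fr = V/√(g·D_h) = 3.539/√(9.81×3.598) = 0.596, which is less than 1, so the flow is subcritical.

subcritical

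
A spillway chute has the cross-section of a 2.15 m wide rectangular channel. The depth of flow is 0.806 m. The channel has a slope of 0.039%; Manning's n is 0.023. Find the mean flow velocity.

Flow area A = b·y = 2.15 × 0.806 = 1.733 m². Wetted perimeter P = b + 2y = 2.15 + 2×0.806 = 3.762 m.
Hydraulic radius R = A/P = 1.733/3.762 = 0.4606 m.
From Manning's equation, V = (1/n) R^(2/3) S^(1/2) = (1/0.023) × 0.4606^(2/3) × 0.00039^(1/2) = 0.512 m/s.

V = 0.512 m/s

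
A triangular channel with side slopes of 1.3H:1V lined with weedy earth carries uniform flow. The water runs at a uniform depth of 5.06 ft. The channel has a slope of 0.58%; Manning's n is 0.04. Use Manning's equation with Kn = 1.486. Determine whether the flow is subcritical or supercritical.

For a triangular section with side slope z = 1.3: A = zy² = 1.3×5.06² = 33.28 ft²; P = 2y√(1+z²) = 2×5.06×1.64 = 16.6 ft.
Hydraulic radius R = A/P = 33.28/16.6 = 2.005 ft.
V = (1.486/n) R^(2/3) √S = (1.486/0.04) × 2.005^(2/3) × √0.0058 = 4.499 ft/s. Hydraulic depth D_h = A/T = 33.28/13.16 = 2.53 ft.
Froude number Fr = V/√(g·D_h) = 4.499/√(32.2×2.53) = 0.498, which is less than 1, so the flow is subcritical.

subcritical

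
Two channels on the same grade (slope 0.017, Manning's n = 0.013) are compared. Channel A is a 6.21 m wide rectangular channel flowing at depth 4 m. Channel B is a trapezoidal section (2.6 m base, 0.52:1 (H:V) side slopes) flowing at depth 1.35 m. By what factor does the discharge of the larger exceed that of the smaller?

9.46

Channel A: Flow area A = b·y = 6.21 × 4 = 24.84 m². Wetted perimeter P = b + 2y = 6.21 + 2×4 = 14.21 m. Hydraulic radius R = A/P = 24.84/14.21 = 1.748 m. Q_A = (1/0.013)·24.84·1.748^(2/3)·√0.017 = 361.5 m³/s.
Channel B: With bottom width b = 2.6 m and side slope z = 0.52: A = (b + zy)y = (2.6 + 0.52×1.35)×1.35 = 4.458 m²; P = b + 2y√(1+z²) = 2.6 + 2×1.35×1.127 = 5.643 m. Hydraulic radius R = A/P = 4.458/5.643 = 0.7899 m. Q_B = (1/0.013)·4.458·0.7899^(2/3)·√0.017 = 38.2 m³/s.
The larger discharge is 361.5 m³/s and the smaller is 38.2 m³/s; the ratio is 9.46.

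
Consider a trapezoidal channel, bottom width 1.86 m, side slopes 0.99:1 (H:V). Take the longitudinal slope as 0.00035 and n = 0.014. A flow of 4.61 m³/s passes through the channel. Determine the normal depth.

Manning's equation rearranged: A R^(2/3) = nQ / (1·√S) = 0.014 × 4.61 / (√0.00035) = 3.45.
Trying y = 1.49 m: A R^(2/3) = 4.357 — high.
Trying y = 1.07 m: A R^(2/3) = 2.323 — low.
Trying y = 1.32 m: A R^(2/3) = 3.45 — close enough.

y_n = 1.32 m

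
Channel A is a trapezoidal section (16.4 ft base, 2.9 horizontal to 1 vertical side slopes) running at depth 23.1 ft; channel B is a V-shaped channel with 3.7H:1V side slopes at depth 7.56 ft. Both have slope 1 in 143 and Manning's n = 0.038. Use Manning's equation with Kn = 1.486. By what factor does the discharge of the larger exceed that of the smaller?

20.3

Channel A: With bottom width b = 16.4 ft and side slope z = 2.9: A = (b + zy)y = (16.4 + 2.9×23.1)×23.1 = 1926 ft²; P = b + 2y√(1+z²) = 16.4 + 2×23.1×3.068 = 158.1 ft. Hydraulic radius R = A/P = 1926/158.1 = 12.18 ft. Q_A = (1.486/0.038)·1926·12.18^(2/3)·√0.006993 = 33350 ft³/s.
Channel B: For a triangular section with side slope z = 3.7: A = zy² = 3.7×7.56² = 211.5 ft²; P = 2y√(1+z²) = 2×7.56×3.833 = 57.95 ft. Hydraulic radius R = A/P = 211.5/57.95 = 3.649 ft. Q_B = (1.486/0.038)·211.5·3.649^(2/3)·√0.006993 = 1639 ft³/s.
The larger discharge is 33350 ft³/s and the smaller is 1639 ft³/s; the ratio is 20.3.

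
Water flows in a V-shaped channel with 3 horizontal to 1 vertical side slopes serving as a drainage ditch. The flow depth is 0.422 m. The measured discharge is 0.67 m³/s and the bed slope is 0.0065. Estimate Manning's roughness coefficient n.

For a triangular section with side slope z = 3: A = zy² = 3×0.422² = 0.5343 m²; P = 2y√(1+z²) = 2×0.422×3.162 = 2.669 m.
Hydraulic radius R = A/P = 0.5343/2.669 = 0.2002 m.
Rearranging Manning's equation: n = (1/Q) A R^(2/3) S^(1/2) = (1/0.67) × 0.5343 × 0.2002^(2/3) × √0.0065 = 0.022.

n = 0.022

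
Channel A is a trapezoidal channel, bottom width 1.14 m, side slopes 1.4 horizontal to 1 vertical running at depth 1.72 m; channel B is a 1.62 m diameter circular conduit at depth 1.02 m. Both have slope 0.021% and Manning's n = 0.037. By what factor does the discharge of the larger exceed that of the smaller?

6.8

Channel A: With bottom width b = 1.14 m and side slope z = 1.4: A = (b + zy)y = (1.14 + 1.4×1.72)×1.72 = 6.103 m²; P = b + 2y√(1+z²) = 1.14 + 2×1.72×1.72 = 7.058 m. Hydraulic radius R = A/P = 6.103/7.058 = 0.8646 m. Q_A = (1/0.037)·6.103·0.8646^(2/3)·√0.00021 = 2.169 m³/s.
Channel B: For a circular section of diameter D = 1.62 m at depth y = 1.02 m, the central angle is θ = 2 arccos(1 − 2y/D) = 3.666 rad. Then A = (D²/8)(θ − sin θ) = 1.367 m² and P = Dθ/2 = 2.97 m. Hydraulic radius R = A/P = 1.367/2.97 = 0.4603 m. Q_B = (1/0.037)·1.367·0.4603^(2/3)·√0.00021 = 0.3192 m³/s.
The larger discharge is 2.169 m³/s and the smaller is 0.3192 m³/s; the ratio is 6.8.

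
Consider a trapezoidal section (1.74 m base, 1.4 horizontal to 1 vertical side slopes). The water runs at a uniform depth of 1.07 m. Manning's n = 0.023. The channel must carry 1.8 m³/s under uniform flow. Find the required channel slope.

S = 0.000259

With bottom width b = 1.74 m and side slope z = 1.4: A = (b + zy)y = (1.74 + 1.4×1.07)×1.07 = 3.465 m²; P = b + 2y√(1+z²) = 1.74 + 2×1.07×1.72 = 5.422 m.
Hydraulic radius R = A/P = 3.465/5.422 = 0.639 m.
From Manning's equation, S = [nQ / (1 A R^(2/3))]² = [0.023 × 1.8 / (1 × 3.465 × 0.639^(2/3))]² = 0.000259.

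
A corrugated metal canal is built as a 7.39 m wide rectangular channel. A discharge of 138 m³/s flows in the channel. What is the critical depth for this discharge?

y_c = 3.29 m

For a rectangular channel, critical depth y_c = (q²/g)^(1/3) where q = Q/b = 138/7.39 = 18.67 m²/s.
So y_c = (18.67²/9.81)^(1/3) = 3.29 m.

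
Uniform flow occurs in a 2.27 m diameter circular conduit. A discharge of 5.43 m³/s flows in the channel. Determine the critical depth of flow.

y_c = 1.08 m

At critical depth, Q² T / (g A³) = 1, i.e. A³/T = Q²/g = 5.43²/9.81 = 3.006.
Try y = 0.871 m: A³/T = 1.324 — too small.
Try y = 1.33 m: A³/T = 6.69 — too large.
Try y = 1.08 m: A³/T = 3.019 — matches.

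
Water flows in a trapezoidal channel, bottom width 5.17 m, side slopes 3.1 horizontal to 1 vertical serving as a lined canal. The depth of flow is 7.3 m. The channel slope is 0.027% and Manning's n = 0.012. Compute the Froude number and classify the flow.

subcritical

With bottom width b = 5.17 m and side slope z = 3.1: A = (b + zy)y = (5.17 + 3.1×7.3)×7.3 = 202.9 m²; P = b + 2y√(1+z²) = 5.17 + 2×7.3×3.257 = 52.73 m.
Hydraulic radius R = A/P = 202.9/52.73 = 3.849 m.
V = (1/n) R^(2/3) √S = (1/0.012) × 3.849^(2/3) × √0.00027 = 3.363 m/s. Hydraulic depth D_h = A/T = 202.9/50.43 = 4.024 m.
Froude number Fr = V/√(g·D_h) = 3.363/√(9.81×4.024) = 0.535, which is less than 1, so the flow is subcritical.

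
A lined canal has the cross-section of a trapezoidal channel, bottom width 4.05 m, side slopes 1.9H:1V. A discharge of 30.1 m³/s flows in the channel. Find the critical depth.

At critical depth, Q² T / (g A³) = 1, i.e. A³/T = Q²/g = 30.1²/9.81 = 92.36.
At y = 1.67 m: A³/T = 168.8 — over.
At y = 1.03 m: A³/T = 29.74 — short.
At y = 1.42 m: A³/T = 93.14 — close enough.

y_c = 1.42 m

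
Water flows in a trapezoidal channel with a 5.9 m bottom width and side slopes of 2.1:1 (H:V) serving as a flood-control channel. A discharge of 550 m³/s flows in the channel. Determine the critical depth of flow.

y_c = 5.52 m

At critical depth, Q² T / (g A³) = 1, i.e. A³/T = Q²/g = 550²/9.81 = 30840.
Try y = 6.92 m: A³/T = 80840 — over.
Try y = 4.87 m: A³/T = 18380 — short.
Try y = 5.52 m: A³/T = 30950 — close enough.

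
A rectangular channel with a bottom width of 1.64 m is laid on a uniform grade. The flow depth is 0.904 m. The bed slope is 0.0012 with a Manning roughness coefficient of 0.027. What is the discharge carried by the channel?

Flow area A = b·y = 1.64 × 0.904 = 1.483 m². Wetted perimeter P = b + 2y = 1.64 + 2×0.904 = 3.448 m.
Hydraulic radius R = A/P = 1.483/3.448 = 0.43 m.
Manning's equation: Q = (1/n) A R^(2/3) S^(1/2) = (1/0.027) × 1.483 × 0.43^(2/3) × 0.0012^(1/2) = 1.08 m³/s.

Q = 1.08 m³/s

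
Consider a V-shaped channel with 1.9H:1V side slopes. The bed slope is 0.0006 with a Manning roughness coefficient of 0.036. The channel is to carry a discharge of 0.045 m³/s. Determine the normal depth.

y_n = 0.348 m

Manning's equation rearranged: A R^(2/3) = nQ / (1·√S) = 0.036 × 0.045 / (√0.0006) = 0.06614.
Try y = 0.297 m: A R^(2/3) = 0.04332 — low.
Try y = 0.44 m: A R^(2/3) = 0.1236 — high.
Try y = 0.348 m: A R^(2/3) = 0.0661 — ≈ 0.06614.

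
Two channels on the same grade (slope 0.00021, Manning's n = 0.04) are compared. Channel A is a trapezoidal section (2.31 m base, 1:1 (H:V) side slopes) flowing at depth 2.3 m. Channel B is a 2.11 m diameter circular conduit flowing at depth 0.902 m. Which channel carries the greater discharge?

channel A

Channel A: With bottom width b = 2.31 m and side slope z = 1: A = (b + zy)y = (2.31 + 1×2.3)×2.3 = 10.6 m²; P = b + 2y√(1+z²) = 2.31 + 2×2.3×1.414 = 8.815 m. Hydraulic radius R = A/P = 10.6/8.815 = 1.203 m. Q_A = (1/0.04)·10.6·1.203^(2/3)·√0.00021 = 4.344 m³/s.
Channel B: For a circular section of diameter D = 2.11 m at depth y = 0.902 m, the central angle is θ = 2 arccos(1 − 2y/D) = 2.851 rad. Then A = (D²/8)(θ − sin θ) = 1.427 m² and P = Dθ/2 = 3.007 m. Hydraulic radius R = A/P = 1.427/3.007 = 0.4744 m. Q_B = (1/0.04)·1.427·0.4744^(2/3)·√0.00021 = 0.3144 m³/s.
Q_A = 4.344 m³/s vs Q_B = 0.3144 m³/s, so channel A carries more.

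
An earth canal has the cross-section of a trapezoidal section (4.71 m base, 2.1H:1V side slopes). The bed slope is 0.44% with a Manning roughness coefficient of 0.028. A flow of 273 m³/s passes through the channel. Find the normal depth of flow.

y_n = 4.47 m

Manning's equation rearranged: A R^(2/3) = nQ / (1·√S) = 0.028 × 273 / (√0.0044) = 115.2.
Try y = 5 m: A R^(2/3) = 148.2 — over.
Try y = 3.57 m: A R^(2/3) = 70.2 — short.
Try y = 4.47 m: A R^(2/3) = 115.2 — ≈ 115.2.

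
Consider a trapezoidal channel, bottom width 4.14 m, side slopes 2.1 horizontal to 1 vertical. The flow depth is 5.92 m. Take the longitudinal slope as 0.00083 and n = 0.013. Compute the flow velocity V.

V = 4.71 m/s

With bottom width b = 4.14 m and side slope z = 2.1: A = (b + zy)y = (4.14 + 2.1×5.92)×5.92 = 98.11 m²; P = b + 2y√(1+z²) = 4.14 + 2×5.92×2.326 = 31.68 m.
Hydraulic radius R = A/P = 98.11/31.68 = 3.097 m.
From Manning's equation, V = (1/n) R^(2/3) S^(1/2) = (1/0.013) × 3.097^(2/3) × 0.00083^(1/2) = 4.71 m/s.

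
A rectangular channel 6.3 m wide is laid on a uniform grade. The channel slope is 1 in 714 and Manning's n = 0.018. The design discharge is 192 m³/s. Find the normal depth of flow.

y_n = 8.43 m

Manning's equation rearranged: A R^(2/3) = nQ / (1·√S) = 0.018 × 192 / (√0.001401) = 92.35.
At y = 10.3 m: A R^(2/3) = 116.7 — too large.
At y = 7.41 m: A R^(2/3) = 79.21 — too small.
At y = 8.43 m: A R^(2/3) = 92.35 — matches.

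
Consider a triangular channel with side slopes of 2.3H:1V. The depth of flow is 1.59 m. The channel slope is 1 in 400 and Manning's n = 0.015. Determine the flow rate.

For a triangular section with side slope z = 2.3: A = zy² = 2.3×1.59² = 5.815 m²; P = 2y√(1+z²) = 2×1.59×2.508 = 7.975 m.
Hydraulic radius R = A/P = 5.815/7.975 = 0.7291 m.
Manning's equation: Q = (1/n) A R^(2/3) S^(1/2) = (1/0.015) × 5.815 × 0.7291^(2/3) × 0.0025^(1/2) = 15.7 m³/s.

Q = 15.7 m³/s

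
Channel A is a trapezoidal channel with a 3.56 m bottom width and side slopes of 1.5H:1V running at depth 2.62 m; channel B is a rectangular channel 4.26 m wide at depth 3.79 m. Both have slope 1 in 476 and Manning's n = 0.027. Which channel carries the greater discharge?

Channel A: With bottom width b = 3.56 m and side slope z = 1.5: A = (b + zy)y = (3.56 + 1.5×2.62)×2.62 = 19.62 m²; P = b + 2y√(1+z²) = 3.56 + 2×2.62×1.803 = 13.01 m. Hydraulic radius R = A/P = 19.62/13.01 = 1.509 m. Q_A = (1/0.027)·19.62·1.509^(2/3)·√0.002101 = 43.82 m³/s.
Channel B: Flow area A = b·y = 4.26 × 3.79 = 16.15 m². Wetted perimeter P = b + 2y = 4.26 + 2×3.79 = 11.84 m. Hydraulic radius R = A/P = 16.15/11.84 = 1.364 m. Q_B = (1/0.027)·16.15·1.364^(2/3)·√0.002101 = 33.7 m³/s.
Q_A = 43.82 m³/s vs Q_B = 33.7 m³/s, so channel A carries more.

channel A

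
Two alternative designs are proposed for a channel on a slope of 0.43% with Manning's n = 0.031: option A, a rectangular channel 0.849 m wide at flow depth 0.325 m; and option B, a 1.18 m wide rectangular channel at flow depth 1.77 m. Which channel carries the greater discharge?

channel B

Channel A: Flow area A = b·y = 0.849 × 0.325 = 0.2759 m². Wetted perimeter P = b + 2y = 0.849 + 2×0.325 = 1.499 m. Hydraulic radius R = A/P = 0.2759/1.499 = 0.1841 m. Q_A = (1/0.031)·0.2759·0.1841^(2/3)·√0.0043 = 0.1889 m³/s.
Channel B: Flow area A = b·y = 1.18 × 1.77 = 2.089 m². Wetted perimeter P = b + 2y = 1.18 + 2×1.77 = 4.72 m. Hydraulic radius R = A/P = 2.089/4.72 = 0.4425 m. Q_B = (1/0.031)·2.089·0.4425^(2/3)·√0.0043 = 2.565 m³/s.
Q_A = 0.1889 m³/s vs Q_B = 2.565 m³/s, so channel B carries more.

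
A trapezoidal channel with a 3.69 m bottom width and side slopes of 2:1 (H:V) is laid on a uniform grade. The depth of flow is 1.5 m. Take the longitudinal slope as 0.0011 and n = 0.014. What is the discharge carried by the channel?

Q = 23.2 m³/s

With bottom width b = 3.69 m and side slope z = 2: A = (b + zy)y = (3.69 + 2×1.5)×1.5 = 10.04 m²; P = b + 2y√(1+z²) = 3.69 + 2×1.5×2.236 = 10.4 m.
Hydraulic radius R = A/P = 10.04/10.4 = 0.9651 m.
Manning's equation: Q = (1/n) A R^(2/3) S^(1/2) = (1/0.014) × 10.04 × 0.9651^(2/3) × 0.0011^(1/2) = 23.2 m³/s.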